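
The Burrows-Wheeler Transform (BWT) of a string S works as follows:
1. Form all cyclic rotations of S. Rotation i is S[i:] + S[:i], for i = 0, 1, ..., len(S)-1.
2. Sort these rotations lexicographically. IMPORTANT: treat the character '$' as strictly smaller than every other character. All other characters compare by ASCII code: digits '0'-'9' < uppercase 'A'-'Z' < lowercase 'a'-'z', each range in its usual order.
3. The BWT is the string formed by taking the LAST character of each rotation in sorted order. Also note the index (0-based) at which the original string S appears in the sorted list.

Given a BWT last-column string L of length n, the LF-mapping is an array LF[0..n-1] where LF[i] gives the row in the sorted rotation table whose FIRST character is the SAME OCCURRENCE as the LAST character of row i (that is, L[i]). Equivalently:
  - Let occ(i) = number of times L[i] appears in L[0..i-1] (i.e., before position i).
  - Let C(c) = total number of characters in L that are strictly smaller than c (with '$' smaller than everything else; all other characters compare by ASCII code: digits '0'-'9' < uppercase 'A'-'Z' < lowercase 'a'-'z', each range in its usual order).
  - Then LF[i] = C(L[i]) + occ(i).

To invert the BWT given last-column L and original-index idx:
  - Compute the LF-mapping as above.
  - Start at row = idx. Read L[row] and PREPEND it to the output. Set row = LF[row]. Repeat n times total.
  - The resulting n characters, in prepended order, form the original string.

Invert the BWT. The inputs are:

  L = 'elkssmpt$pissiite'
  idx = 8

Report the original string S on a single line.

Answer: mississippkettle$

Derivation:
LF mapping: 1 7 6 11 12 8 9 15 0 10 3 13 14 4 5 16 2
Walk LF starting at row 8, prepending L[row]:
  step 1: row=8, L[8]='$', prepend. Next row=LF[8]=0
  step 2: row=0, L[0]='e', prepend. Next row=LF[0]=1
  step 3: row=1, L[1]='l', prepend. Next row=LF[1]=7
  step 4: row=7, L[7]='t', prepend. Next row=LF[7]=15
  step 5: row=15, L[15]='t', prepend. Next row=LF[15]=16
  step 6: row=16, L[16]='e', prepend. Next row=LF[16]=2
  step 7: row=2, L[2]='k', prepend. Next row=LF[2]=6
  step 8: row=6, L[6]='p', prepend. Next row=LF[6]=9
  step 9: row=9, L[9]='p', prepend. Next row=LF[9]=10
  step 10: row=10, L[10]='i', prepend. Next row=LF[10]=3
  step 11: row=3, L[3]='s', prepend. Next row=LF[3]=11
  step 12: row=11, L[11]='s', prepend. Next row=LF[11]=13
  step 13: row=13, L[13]='i', prepend. Next row=LF[13]=4
  step 14: row=4, L[4]='s', prepend. Next row=LF[4]=12
  step 15: row=12, L[12]='s', prepend. Next row=LF[12]=14
  step 16: row=14, L[14]='i', prepend. Next row=LF[14]=5
  step 17: row=5, L[5]='m', prepend. Next row=LF[5]=8
Reversed output: mississippkettle$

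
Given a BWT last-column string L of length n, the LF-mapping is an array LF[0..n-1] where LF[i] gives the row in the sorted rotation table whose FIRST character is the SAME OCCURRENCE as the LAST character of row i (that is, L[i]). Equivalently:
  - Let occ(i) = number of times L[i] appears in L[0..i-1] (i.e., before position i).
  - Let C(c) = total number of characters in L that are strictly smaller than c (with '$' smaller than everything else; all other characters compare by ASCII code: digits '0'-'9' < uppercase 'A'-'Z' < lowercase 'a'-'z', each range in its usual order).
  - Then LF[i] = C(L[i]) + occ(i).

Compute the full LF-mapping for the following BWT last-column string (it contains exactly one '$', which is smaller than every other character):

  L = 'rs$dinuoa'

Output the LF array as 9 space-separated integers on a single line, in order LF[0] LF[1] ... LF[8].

Char counts: '$':1, 'a':1, 'd':1, 'i':1, 'n':1, 'o':1, 'r':1, 's':1, 'u':1
C (first-col start): C('$')=0, C('a')=1, C('d')=2, C('i')=3, C('n')=4, C('o')=5, C('r')=6, C('s')=7, C('u')=8
L[0]='r': occ=0, LF[0]=C('r')+0=6+0=6
L[1]='s': occ=0, LF[1]=C('s')+0=7+0=7
L[2]='$': occ=0, LF[2]=C('$')+0=0+0=0
L[3]='d': occ=0, LF[3]=C('d')+0=2+0=2
L[4]='i': occ=0, LF[4]=C('i')+0=3+0=3
L[5]='n': occ=0, LF[5]=C('n')+0=4+0=4
L[6]='u': occ=0, LF[6]=C('u')+0=8+0=8
L[7]='o': occ=0, LF[7]=C('o')+0=5+0=5
L[8]='a': occ=0, LF[8]=C('a')+0=1+0=1

Answer: 6 7 0 2 3 4 8 5 1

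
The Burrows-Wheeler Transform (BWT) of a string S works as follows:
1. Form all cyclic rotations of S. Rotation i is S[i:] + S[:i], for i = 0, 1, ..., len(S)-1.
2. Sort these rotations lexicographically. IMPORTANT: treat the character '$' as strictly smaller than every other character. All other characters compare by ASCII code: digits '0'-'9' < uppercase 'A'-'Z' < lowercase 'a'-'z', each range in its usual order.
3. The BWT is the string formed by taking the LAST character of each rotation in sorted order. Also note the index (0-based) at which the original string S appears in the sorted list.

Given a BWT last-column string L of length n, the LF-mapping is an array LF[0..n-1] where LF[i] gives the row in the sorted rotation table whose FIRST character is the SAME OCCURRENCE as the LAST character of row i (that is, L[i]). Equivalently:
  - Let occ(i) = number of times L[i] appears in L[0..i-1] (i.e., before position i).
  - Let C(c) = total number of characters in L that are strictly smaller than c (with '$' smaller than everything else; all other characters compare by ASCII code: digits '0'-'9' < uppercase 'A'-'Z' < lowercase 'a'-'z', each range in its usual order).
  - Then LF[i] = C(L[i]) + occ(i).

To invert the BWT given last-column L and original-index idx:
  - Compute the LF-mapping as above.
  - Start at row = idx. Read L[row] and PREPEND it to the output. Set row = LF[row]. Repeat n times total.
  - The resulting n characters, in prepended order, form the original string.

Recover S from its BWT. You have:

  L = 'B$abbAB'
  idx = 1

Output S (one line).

LF mapping: 2 0 4 5 6 1 3
Walk LF starting at row 1, prepending L[row]:
  step 1: row=1, L[1]='$', prepend. Next row=LF[1]=0
  step 2: row=0, L[0]='B', prepend. Next row=LF[0]=2
  step 3: row=2, L[2]='a', prepend. Next row=LF[2]=4
  step 4: row=4, L[4]='b', prepend. Next row=LF[4]=6
  step 5: row=6, L[6]='B', prepend. Next row=LF[6]=3
  step 6: row=3, L[3]='b', prepend. Next row=LF[3]=5
  step 7: row=5, L[5]='A', prepend. Next row=LF[5]=1
Reversed output: AbBbaB$

Answer: AbBbaB$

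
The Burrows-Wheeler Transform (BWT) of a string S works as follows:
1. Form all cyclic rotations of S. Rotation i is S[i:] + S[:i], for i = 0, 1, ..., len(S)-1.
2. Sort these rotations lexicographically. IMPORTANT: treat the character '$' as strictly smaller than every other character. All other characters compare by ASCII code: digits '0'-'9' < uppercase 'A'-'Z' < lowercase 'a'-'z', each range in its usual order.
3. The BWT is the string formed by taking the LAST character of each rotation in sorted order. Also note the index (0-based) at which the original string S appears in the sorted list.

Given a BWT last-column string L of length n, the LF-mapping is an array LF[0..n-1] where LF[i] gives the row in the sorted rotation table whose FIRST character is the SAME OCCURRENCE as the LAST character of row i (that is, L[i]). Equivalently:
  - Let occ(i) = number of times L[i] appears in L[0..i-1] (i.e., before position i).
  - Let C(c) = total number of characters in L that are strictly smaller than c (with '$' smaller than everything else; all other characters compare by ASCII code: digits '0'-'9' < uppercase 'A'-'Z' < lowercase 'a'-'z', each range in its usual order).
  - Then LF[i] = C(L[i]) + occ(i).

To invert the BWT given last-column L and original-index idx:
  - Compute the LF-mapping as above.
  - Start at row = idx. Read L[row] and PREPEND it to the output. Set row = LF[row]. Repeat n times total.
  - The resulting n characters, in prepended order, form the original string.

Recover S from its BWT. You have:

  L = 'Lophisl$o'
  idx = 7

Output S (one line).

LF mapping: 1 5 7 2 3 8 4 0 6
Walk LF starting at row 7, prepending L[row]:
  step 1: row=7, L[7]='$', prepend. Next row=LF[7]=0
  step 2: row=0, L[0]='L', prepend. Next row=LF[0]=1
  step 3: row=1, L[1]='o', prepend. Next row=LF[1]=5
  step 4: row=5, L[5]='s', prepend. Next row=LF[5]=8
  step 5: row=8, L[8]='o', prepend. Next row=LF[8]=6
  step 6: row=6, L[6]='l', prepend. Next row=LF[6]=4
  step 7: row=4, L[4]='i', prepend. Next row=LF[4]=3
  step 8: row=3, L[3]='h', prepend. Next row=LF[3]=2
  step 9: row=2, L[2]='p', prepend. Next row=LF[2]=7
Reversed output: philosoL$

Answer: philosoL$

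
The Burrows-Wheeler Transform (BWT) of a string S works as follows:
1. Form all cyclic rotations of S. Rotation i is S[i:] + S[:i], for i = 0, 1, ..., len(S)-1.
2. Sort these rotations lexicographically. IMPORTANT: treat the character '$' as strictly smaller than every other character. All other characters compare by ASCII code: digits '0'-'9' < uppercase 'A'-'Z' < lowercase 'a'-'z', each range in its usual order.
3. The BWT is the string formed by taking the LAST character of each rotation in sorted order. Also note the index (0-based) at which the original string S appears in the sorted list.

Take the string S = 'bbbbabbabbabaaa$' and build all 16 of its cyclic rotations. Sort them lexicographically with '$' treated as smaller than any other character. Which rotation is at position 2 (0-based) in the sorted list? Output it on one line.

All 16 rotations (rotation i = S[i:]+S[:i]):
  rot[0] = bbbbabbabbabaaa$
  rot[1] = bbbabbabbabaaa$b
  rot[2] = bbabbabbabaaa$bb
  rot[3] = babbabbabaaa$bbb
  rot[4] = abbabbabaaa$bbbb
  rot[5] = bbabbabaaa$bbbba
  rot[6] = babbabaaa$bbbbab
  rot[7] = abbabaaa$bbbbabb
  rot[8] = bbabaaa$bbbbabba
  rot[9] = babaaa$bbbbabbab
  rot[10] = abaaa$bbbbabbabb
  rot[11] = baaa$bbbbabbabba
  rot[12] = aaa$bbbbabbabbab
  rot[13] = aa$bbbbabbabbaba
  rot[14] = a$bbbbabbabbabaa
  rot[15] = $bbbbabbabbabaaa
Sorted (with $ < everything):
  sorted[0] = $bbbbabbabbabaaa
  sorted[1] = a$bbbbabbabbabaa
  sorted[2] = aa$bbbbabbabbaba
  sorted[3] = aaa$bbbbabbabbab
  sorted[4] = abaaa$bbbbabbabb
  sorted[5] = abbabaaa$bbbbabb
  sorted[6] = abbabbabaaa$bbbb
  sorted[7] = baaa$bbbbabbabba
  sorted[8] = babaaa$bbbbabbab
  sorted[9] = babbabaaa$bbbbab
  sorted[10] = babbabbabaaa$bbb
  sorted[11] = bbabaaa$bbbbabba
  sorted[12] = bbabbabaaa$bbbba
  sorted[13] = bbabbabbabaaa$bb
  sorted[14] = bbbabbabbabaaa$b
  sorted[15] = bbbbabbabbabaaa$
sorted[2] = aa$bbbbabbabbaba

Answer: aa$bbbbabbabbaba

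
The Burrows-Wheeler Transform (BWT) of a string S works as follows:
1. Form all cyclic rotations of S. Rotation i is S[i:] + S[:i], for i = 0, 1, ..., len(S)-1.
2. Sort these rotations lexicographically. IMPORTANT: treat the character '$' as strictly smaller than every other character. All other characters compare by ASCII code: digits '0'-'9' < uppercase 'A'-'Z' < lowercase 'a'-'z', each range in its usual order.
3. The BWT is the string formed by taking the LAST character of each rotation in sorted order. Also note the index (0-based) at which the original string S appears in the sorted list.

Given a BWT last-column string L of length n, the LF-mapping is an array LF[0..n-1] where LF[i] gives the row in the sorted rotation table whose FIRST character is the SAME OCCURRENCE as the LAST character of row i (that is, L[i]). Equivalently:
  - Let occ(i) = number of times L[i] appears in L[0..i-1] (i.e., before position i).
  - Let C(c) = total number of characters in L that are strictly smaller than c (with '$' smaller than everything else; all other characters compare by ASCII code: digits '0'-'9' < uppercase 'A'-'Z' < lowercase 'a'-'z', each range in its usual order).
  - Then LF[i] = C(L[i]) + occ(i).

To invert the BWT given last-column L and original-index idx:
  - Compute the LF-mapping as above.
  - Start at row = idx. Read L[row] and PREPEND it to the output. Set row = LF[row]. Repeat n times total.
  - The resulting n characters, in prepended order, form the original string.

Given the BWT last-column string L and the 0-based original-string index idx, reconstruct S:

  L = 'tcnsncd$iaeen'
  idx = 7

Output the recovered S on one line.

Answer: incandescent$

Derivation:
LF mapping: 12 2 8 11 9 3 4 0 7 1 5 6 10
Walk LF starting at row 7, prepending L[row]:
  step 1: row=7, L[7]='$', prepend. Next row=LF[7]=0
  step 2: row=0, L[0]='t', prepend. Next row=LF[0]=12
  step 3: row=12, L[12]='n', prepend. Next row=LF[12]=10
  step 4: row=10, L[10]='e', prepend. Next row=LF[10]=5
  step 5: row=5, L[5]='c', prepend. Next row=LF[5]=3
  step 6: row=3, L[3]='s', prepend. Next row=LF[3]=11
  step 7: row=11, L[11]='e', prepend. Next row=LF[11]=6
  step 8: row=6, L[6]='d', prepend. Next row=LF[6]=4
  step 9: row=4, L[4]='n', prepend. Next row=LF[4]=9
  step 10: row=9, L[9]='a', prepend. Next row=LF[9]=1
  step 11: row=1, L[1]='c', prepend. Next row=LF[1]=2
  step 12: row=2, L[2]='n', prepend. Next row=LF[2]=8
  step 13: row=8, L[8]='i', prepend. Next row=LF[8]=7
Reversed output: incandescent$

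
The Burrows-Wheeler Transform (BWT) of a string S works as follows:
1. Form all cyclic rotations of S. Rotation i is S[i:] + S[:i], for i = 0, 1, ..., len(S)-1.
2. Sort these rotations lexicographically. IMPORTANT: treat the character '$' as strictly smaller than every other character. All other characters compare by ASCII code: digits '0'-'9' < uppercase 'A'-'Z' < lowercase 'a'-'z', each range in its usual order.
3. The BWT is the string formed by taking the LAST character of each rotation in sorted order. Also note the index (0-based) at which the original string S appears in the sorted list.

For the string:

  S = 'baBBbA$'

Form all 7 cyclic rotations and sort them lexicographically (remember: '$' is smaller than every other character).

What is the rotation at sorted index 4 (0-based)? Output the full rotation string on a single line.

Answer: aBBbA$b

Derivation:
All 7 rotations (rotation i = S[i:]+S[:i]):
  rot[0] = baBBbA$
  rot[1] = aBBbA$b
  rot[2] = BBbA$ba
  rot[3] = BbA$baB
  rot[4] = bA$baBB
  rot[5] = A$baBBb
  rot[6] = $baBBbA
Sorted (with $ < everything):
  sorted[0] = $baBBbA
  sorted[1] = A$baBBb
  sorted[2] = BBbA$ba
  sorted[3] = BbA$baB
  sorted[4] = aBBbA$b
  sorted[5] = bA$baBB
  sorted[6] = baBBbA$
sorted[4] = aBBbA$b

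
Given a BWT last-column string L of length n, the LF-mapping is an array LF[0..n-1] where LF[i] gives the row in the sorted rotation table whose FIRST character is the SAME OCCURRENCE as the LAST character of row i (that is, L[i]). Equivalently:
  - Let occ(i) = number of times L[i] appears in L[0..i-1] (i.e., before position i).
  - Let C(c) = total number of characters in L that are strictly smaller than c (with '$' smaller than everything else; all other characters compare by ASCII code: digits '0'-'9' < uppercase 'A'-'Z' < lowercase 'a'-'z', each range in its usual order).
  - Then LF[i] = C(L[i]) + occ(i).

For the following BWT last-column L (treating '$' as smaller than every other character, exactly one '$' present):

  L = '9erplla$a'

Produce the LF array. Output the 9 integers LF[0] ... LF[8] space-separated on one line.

Char counts: '$':1, '9':1, 'a':2, 'e':1, 'l':2, 'p':1, 'r':1
C (first-col start): C('$')=0, C('9')=1, C('a')=2, C('e')=4, C('l')=5, C('p')=7, C('r')=8
L[0]='9': occ=0, LF[0]=C('9')+0=1+0=1
L[1]='e': occ=0, LF[1]=C('e')+0=4+0=4
L[2]='r': occ=0, LF[2]=C('r')+0=8+0=8
L[3]='p': occ=0, LF[3]=C('p')+0=7+0=7
L[4]='l': occ=0, LF[4]=C('l')+0=5+0=5
L[5]='l': occ=1, LF[5]=C('l')+1=5+1=6
L[6]='a': occ=0, LF[6]=C('a')+0=2+0=2
L[7]='$': occ=0, LF[7]=C('$')+0=0+0=0
L[8]='a': occ=1, LF[8]=C('a')+1=2+1=3

Answer: 1 4 8 7 5 6 2 0 3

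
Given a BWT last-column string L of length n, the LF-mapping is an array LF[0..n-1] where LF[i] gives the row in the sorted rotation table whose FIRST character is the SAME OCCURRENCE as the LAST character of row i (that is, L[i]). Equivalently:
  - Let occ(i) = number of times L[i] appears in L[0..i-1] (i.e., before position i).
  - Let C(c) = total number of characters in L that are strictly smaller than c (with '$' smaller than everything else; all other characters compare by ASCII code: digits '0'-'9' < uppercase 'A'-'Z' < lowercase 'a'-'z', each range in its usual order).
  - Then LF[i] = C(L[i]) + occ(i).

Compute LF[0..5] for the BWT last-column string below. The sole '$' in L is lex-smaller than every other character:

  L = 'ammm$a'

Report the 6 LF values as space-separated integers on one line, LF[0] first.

Char counts: '$':1, 'a':2, 'm':3
C (first-col start): C('$')=0, C('a')=1, C('m')=3
L[0]='a': occ=0, LF[0]=C('a')+0=1+0=1
L[1]='m': occ=0, LF[1]=C('m')+0=3+0=3
L[2]='m': occ=1, LF[2]=C('m')+1=3+1=4
L[3]='m': occ=2, LF[3]=C('m')+2=3+2=5
L[4]='$': occ=0, LF[4]=C('$')+0=0+0=0
L[5]='a': occ=1, LF[5]=C('a')+1=1+1=2

Answer: 1 3 4 5 0 2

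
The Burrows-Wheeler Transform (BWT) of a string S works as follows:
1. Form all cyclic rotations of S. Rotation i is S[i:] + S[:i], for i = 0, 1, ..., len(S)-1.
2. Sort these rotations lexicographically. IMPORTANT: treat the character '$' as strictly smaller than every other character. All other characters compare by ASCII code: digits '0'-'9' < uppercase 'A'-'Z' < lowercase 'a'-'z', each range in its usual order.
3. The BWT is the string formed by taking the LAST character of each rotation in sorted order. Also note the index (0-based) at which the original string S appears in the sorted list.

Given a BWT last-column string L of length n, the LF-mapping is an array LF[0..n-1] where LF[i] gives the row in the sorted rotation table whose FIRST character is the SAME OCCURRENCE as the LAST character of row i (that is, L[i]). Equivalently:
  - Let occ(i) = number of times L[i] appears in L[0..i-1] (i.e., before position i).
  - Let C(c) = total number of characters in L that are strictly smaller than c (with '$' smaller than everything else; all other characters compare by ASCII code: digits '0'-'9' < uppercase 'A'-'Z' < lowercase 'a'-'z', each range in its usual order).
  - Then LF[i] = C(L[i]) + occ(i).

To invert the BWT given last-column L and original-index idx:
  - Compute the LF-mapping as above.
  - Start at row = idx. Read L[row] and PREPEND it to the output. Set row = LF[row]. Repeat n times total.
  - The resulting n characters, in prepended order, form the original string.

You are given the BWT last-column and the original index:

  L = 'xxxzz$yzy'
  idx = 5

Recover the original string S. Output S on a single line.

LF mapping: 1 2 3 6 7 0 4 8 5
Walk LF starting at row 5, prepending L[row]:
  step 1: row=5, L[5]='$', prepend. Next row=LF[5]=0
  step 2: row=0, L[0]='x', prepend. Next row=LF[0]=1
  step 3: row=1, L[1]='x', prepend. Next row=LF[1]=2
  step 4: row=2, L[2]='x', prepend. Next row=LF[2]=3
  step 5: row=3, L[3]='z', prepend. Next row=LF[3]=6
  step 6: row=6, L[6]='y', prepend. Next row=LF[6]=4
  step 7: row=4, L[4]='z', prepend. Next row=LF[4]=7
  step 8: row=7, L[7]='z', prepend. Next row=LF[7]=8
  step 9: row=8, L[8]='y', prepend. Next row=LF[8]=5
Reversed output: yzzyzxxx$

Answer: yzzyzxxx$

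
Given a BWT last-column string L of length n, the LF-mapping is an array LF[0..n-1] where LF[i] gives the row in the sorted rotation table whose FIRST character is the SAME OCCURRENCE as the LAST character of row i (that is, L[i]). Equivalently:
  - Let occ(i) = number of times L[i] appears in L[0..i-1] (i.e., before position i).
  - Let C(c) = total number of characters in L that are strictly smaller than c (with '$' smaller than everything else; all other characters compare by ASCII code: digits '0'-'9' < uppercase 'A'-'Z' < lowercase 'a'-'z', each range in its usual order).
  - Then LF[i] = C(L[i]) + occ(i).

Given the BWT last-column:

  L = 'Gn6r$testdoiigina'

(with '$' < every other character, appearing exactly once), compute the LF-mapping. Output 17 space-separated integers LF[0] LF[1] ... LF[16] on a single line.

Answer: 2 10 1 13 0 15 5 14 16 4 12 7 8 6 9 11 3

Derivation:
Char counts: '$':1, '6':1, 'G':1, 'a':1, 'd':1, 'e':1, 'g':1, 'i':3, 'n':2, 'o':1, 'r':1, 's':1, 't':2
C (first-col start): C('$')=0, C('6')=1, C('G')=2, C('a')=3, C('d')=4, C('e')=5, C('g')=6, C('i')=7, C('n')=10, C('o')=12, C('r')=13, C('s')=14, C('t')=15
L[0]='G': occ=0, LF[0]=C('G')+0=2+0=2
L[1]='n': occ=0, LF[1]=C('n')+0=10+0=10
L[2]='6': occ=0, LF[2]=C('6')+0=1+0=1
L[3]='r': occ=0, LF[3]=C('r')+0=13+0=13
L[4]='$': occ=0, LF[4]=C('$')+0=0+0=0
L[5]='t': occ=0, LF[5]=C('t')+0=15+0=15
L[6]='e': occ=0, LF[6]=C('e')+0=5+0=5
L[7]='s': occ=0, LF[7]=C('s')+0=14+0=14
L[8]='t': occ=1, LF[8]=C('t')+1=15+1=16
L[9]='d': occ=0, LF[9]=C('d')+0=4+0=4
L[10]='o': occ=0, LF[10]=C('o')+0=12+0=12
L[11]='i': occ=0, LF[11]=C('i')+0=7+0=7
L[12]='i': occ=1, LF[12]=C('i')+1=7+1=8
L[13]='g': occ=0, LF[13]=C('g')+0=6+0=6
L[14]='i': occ=2, LF[14]=C('i')+2=7+2=9
L[15]='n': occ=1, LF[15]=C('n')+1=10+1=11
L[16]='a': occ=0, LF[16]=C('a')+0=3+0=3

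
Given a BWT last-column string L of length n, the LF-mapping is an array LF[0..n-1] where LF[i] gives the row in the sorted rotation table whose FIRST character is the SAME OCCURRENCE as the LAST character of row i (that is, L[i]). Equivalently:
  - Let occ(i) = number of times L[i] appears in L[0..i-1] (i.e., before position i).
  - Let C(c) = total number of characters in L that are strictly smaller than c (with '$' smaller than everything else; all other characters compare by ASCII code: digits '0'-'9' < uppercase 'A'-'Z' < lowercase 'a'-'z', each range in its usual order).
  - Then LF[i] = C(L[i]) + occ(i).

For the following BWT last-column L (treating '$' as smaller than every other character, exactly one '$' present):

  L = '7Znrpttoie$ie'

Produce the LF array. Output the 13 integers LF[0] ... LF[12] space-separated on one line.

Char counts: '$':1, '7':1, 'Z':1, 'e':2, 'i':2, 'n':1, 'o':1, 'p':1, 'r':1, 't':2
C (first-col start): C('$')=0, C('7')=1, C('Z')=2, C('e')=3, C('i')=5, C('n')=7, C('o')=8, C('p')=9, C('r')=10, C('t')=11
L[0]='7': occ=0, LF[0]=C('7')+0=1+0=1
L[1]='Z': occ=0, LF[1]=C('Z')+0=2+0=2
L[2]='n': occ=0, LF[2]=C('n')+0=7+0=7
L[3]='r': occ=0, LF[3]=C('r')+0=10+0=10
L[4]='p': occ=0, LF[4]=C('p')+0=9+0=9
L[5]='t': occ=0, LF[5]=C('t')+0=11+0=11
L[6]='t': occ=1, LF[6]=C('t')+1=11+1=12
L[7]='o': occ=0, LF[7]=C('o')+0=8+0=8
L[8]='i': occ=0, LF[8]=C('i')+0=5+0=5
L[9]='e': occ=0, LF[9]=C('e')+0=3+0=3
L[10]='$': occ=0, LF[10]=C('$')+0=0+0=0
L[11]='i': occ=1, LF[11]=C('i')+1=5+1=6
L[12]='e': occ=1, LF[12]=C('e')+1=3+1=4

Answer: 1 2 7 10 9 11 12 8 5 3 0 6 4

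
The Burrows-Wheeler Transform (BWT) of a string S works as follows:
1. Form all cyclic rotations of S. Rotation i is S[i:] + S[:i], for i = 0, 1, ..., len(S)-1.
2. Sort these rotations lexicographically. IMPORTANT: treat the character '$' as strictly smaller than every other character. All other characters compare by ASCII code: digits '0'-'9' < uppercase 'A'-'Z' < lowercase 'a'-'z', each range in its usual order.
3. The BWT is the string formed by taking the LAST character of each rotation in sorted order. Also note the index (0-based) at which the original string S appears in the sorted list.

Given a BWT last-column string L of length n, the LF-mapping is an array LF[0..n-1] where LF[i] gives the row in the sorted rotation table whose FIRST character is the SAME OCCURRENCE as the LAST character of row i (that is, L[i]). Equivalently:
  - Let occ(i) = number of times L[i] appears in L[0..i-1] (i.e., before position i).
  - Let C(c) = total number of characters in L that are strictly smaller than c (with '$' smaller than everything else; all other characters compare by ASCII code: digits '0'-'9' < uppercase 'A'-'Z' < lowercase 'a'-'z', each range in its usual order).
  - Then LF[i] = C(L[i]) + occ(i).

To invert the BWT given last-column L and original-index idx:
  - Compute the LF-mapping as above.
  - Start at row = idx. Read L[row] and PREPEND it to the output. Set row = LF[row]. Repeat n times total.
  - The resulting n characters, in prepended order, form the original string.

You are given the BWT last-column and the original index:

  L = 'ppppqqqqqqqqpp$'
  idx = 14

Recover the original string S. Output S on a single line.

Answer: qqqpqqpqqqpppp$

Derivation:
LF mapping: 1 2 3 4 7 8 9 10 11 12 13 14 5 6 0
Walk LF starting at row 14, prepending L[row]:
  step 1: row=14, L[14]='$', prepend. Next row=LF[14]=0
  step 2: row=0, L[0]='p', prepend. Next row=LF[0]=1
  step 3: row=1, L[1]='p', prepend. Next row=LF[1]=2
  step 4: row=2, L[2]='p', prepend. Next row=LF[2]=3
  step 5: row=3, L[3]='p', prepend. Next row=LF[3]=4
  step 6: row=4, L[4]='q', prepend. Next row=LF[4]=7
  step 7: row=7, L[7]='q', prepend. Next row=LF[7]=10
  step 8: row=10, L[10]='q', prepend. Next row=LF[10]=13
  step 9: row=13, L[13]='p', prepend. Next row=LF[13]=6
  step 10: row=6, L[6]='q', prepend. Next row=LF[6]=9
  step 11: row=9, L[9]='q', prepend. Next row=LF[9]=12
  step 12: row=12, L[12]='p', prepend. Next row=LF[12]=5
  step 13: row=5, L[5]='q', prepend. Next row=LF[5]=8
  step 14: row=8, L[8]='q', prepend. Next row=LF[8]=11
  step 15: row=11, L[11]='q', prepend. Next row=LF[11]=14
Reversed output: qqqpqqpqqqpppp$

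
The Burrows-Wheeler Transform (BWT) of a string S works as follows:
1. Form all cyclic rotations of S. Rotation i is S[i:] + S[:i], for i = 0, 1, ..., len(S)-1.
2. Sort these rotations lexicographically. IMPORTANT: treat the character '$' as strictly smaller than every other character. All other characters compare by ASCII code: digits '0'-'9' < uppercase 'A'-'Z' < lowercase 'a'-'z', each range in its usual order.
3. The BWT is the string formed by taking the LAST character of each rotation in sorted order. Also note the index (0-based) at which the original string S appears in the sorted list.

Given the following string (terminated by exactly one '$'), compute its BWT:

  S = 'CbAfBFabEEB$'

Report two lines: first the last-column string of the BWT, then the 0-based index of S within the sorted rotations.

Answer: BbEf$EbBFCaA
4

Derivation:
All 12 rotations (rotation i = S[i:]+S[:i]):
  rot[0] = CbAfBFabEEB$
  rot[1] = bAfBFabEEB$C
  rot[2] = AfBFabEEB$Cb
  rot[3] = fBFabEEB$CbA
  rot[4] = BFabEEB$CbAf
  rot[5] = FabEEB$CbAfB
  rot[6] = abEEB$CbAfBF
  rot[7] = bEEB$CbAfBFa
  rot[8] = EEB$CbAfBFab
  rot[9] = EB$CbAfBFabE
  rot[10] = B$CbAfBFabEE
  rot[11] = $CbAfBFabEEB
Sorted (with $ < everything):
  sorted[0] = $CbAfBFabEEB  (last char: 'B')
  sorted[1] = AfBFabEEB$Cb  (last char: 'b')
  sorted[2] = B$CbAfBFabEE  (last char: 'E')
  sorted[3] = BFabEEB$CbAf  (last char: 'f')
  sorted[4] = CbAfBFabEEB$  (last char: '$')
  sorted[5] = EB$CbAfBFabE  (last char: 'E')
  sorted[6] = EEB$CbAfBFab  (last char: 'b')
  sorted[7] = FabEEB$CbAfB  (last char: 'B')
  sorted[8] = abEEB$CbAfBF  (last char: 'F')
  sorted[9] = bAfBFabEEB$C  (last char: 'C')
  sorted[10] = bEEB$CbAfBFa  (last char: 'a')
  sorted[11] = fBFabEEB$CbA  (last char: 'A')
Last column: BbEf$EbBFCaA
Original string S is at sorted index 4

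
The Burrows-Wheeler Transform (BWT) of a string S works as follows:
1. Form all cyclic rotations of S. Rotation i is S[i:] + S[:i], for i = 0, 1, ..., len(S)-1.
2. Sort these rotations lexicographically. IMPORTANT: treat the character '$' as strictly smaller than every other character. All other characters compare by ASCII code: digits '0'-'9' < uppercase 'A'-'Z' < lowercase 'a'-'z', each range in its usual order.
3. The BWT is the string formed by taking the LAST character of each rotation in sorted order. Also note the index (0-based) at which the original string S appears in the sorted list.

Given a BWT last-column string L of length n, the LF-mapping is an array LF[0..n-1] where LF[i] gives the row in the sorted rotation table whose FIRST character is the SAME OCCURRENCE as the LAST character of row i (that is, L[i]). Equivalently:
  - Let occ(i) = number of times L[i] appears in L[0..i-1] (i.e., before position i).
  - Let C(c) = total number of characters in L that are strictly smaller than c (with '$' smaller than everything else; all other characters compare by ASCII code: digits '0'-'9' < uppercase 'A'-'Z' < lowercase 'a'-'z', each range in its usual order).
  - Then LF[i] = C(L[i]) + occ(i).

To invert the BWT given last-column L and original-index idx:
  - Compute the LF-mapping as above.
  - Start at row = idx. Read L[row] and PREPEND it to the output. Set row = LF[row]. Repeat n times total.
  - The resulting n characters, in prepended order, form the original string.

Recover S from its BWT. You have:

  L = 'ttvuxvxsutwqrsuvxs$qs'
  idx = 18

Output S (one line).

LF mapping: 8 9 14 11 18 15 19 4 12 10 17 1 3 5 13 16 20 6 0 2 7
Walk LF starting at row 18, prepending L[row]:
  step 1: row=18, L[18]='$', prepend. Next row=LF[18]=0
  step 2: row=0, L[0]='t', prepend. Next row=LF[0]=8
  step 3: row=8, L[8]='u', prepend. Next row=LF[8]=12
  step 4: row=12, L[12]='r', prepend. Next row=LF[12]=3
  step 5: row=3, L[3]='u', prepend. Next row=LF[3]=11
  step 6: row=11, L[11]='q', prepend. Next row=LF[11]=1
  step 7: row=1, L[1]='t', prepend. Next row=LF[1]=9
  step 8: row=9, L[9]='t', prepend. Next row=LF[9]=10
  step 9: row=10, L[10]='w', prepend. Next row=LF[10]=17
  step 10: row=17, L[17]='s', prepend. Next row=LF[17]=6
  step 11: row=6, L[6]='x', prepend. Next row=LF[6]=19
  step 12: row=19, L[19]='q', prepend. Next row=LF[19]=2
  step 13: row=2, L[2]='v', prepend. Next row=LF[2]=14
  step 14: row=14, L[14]='u', prepend. Next row=LF[14]=13
  step 15: row=13, L[13]='s', prepend. Next row=LF[13]=5
  step 16: row=5, L[5]='v', prepend. Next row=LF[5]=15
  step 17: row=15, L[15]='v', prepend. Next row=LF[15]=16
  step 18: row=16, L[16]='x', prepend. Next row=LF[16]=20
  step 19: row=20, L[20]='s', prepend. Next row=LF[20]=7
  step 20: row=7, L[7]='s', prepend. Next row=LF[7]=4
  step 21: row=4, L[4]='x', prepend. Next row=LF[4]=18
Reversed output: xssxvvsuvqxswttqurut$

Answer: xssxvvsuvqxswttqurut$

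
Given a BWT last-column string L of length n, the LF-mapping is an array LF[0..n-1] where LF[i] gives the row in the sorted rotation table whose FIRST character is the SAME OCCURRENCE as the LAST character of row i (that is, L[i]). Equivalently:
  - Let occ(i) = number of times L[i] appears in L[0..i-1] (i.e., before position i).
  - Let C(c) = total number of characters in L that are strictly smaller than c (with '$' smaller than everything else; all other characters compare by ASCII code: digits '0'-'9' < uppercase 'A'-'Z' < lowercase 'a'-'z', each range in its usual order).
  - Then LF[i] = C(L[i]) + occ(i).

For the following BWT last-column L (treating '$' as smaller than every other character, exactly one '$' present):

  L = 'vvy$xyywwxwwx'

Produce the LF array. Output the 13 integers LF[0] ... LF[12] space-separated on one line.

Char counts: '$':1, 'v':2, 'w':4, 'x':3, 'y':3
C (first-col start): C('$')=0, C('v')=1, C('w')=3, C('x')=7, C('y')=10
L[0]='v': occ=0, LF[0]=C('v')+0=1+0=1
L[1]='v': occ=1, LF[1]=C('v')+1=1+1=2
L[2]='y': occ=0, LF[2]=C('y')+0=10+0=10
L[3]='$': occ=0, LF[3]=C('$')+0=0+0=0
L[4]='x': occ=0, LF[4]=C('x')+0=7+0=7
L[5]='y': occ=1, LF[5]=C('y')+1=10+1=11
L[6]='y': occ=2, LF[6]=C('y')+2=10+2=12
L[7]='w': occ=0, LF[7]=C('w')+0=3+0=3
L[8]='w': occ=1, LF[8]=C('w')+1=3+1=4
L[9]='x': occ=1, LF[9]=C('x')+1=7+1=8
L[10]='w': occ=2, LF[10]=C('w')+2=3+2=5
L[11]='w': occ=3, LF[11]=C('w')+3=3+3=6
L[12]='x': occ=2, LF[12]=C('x')+2=7+2=9

Answer: 1 2 10 0 7 11 12 3 4 8 5 6 9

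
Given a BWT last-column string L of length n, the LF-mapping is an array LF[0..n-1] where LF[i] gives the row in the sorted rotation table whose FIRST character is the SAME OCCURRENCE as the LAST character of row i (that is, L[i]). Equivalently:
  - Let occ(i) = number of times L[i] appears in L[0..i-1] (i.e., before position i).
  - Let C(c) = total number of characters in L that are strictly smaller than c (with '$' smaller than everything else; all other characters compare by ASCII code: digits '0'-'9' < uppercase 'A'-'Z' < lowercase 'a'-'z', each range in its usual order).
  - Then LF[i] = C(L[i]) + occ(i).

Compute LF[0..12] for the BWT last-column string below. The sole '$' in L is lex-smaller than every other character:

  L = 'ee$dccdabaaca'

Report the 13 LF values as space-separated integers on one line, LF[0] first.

Char counts: '$':1, 'a':4, 'b':1, 'c':3, 'd':2, 'e':2
C (first-col start): C('$')=0, C('a')=1, C('b')=5, C('c')=6, C('d')=9, C('e')=11
L[0]='e': occ=0, LF[0]=C('e')+0=11+0=11
L[1]='e': occ=1, LF[1]=C('e')+1=11+1=12
L[2]='$': occ=0, LF[2]=C('$')+0=0+0=0
L[3]='d': occ=0, LF[3]=C('d')+0=9+0=9
L[4]='c': occ=0, LF[4]=C('c')+0=6+0=6
L[5]='c': occ=1, LF[5]=C('c')+1=6+1=7
L[6]='d': occ=1, LF[6]=C('d')+1=9+1=10
L[7]='a': occ=0, LF[7]=C('a')+0=1+0=1
L[8]='b': occ=0, LF[8]=C('b')+0=5+0=5
L[9]='a': occ=1, LF[9]=C('a')+1=1+1=2
L[10]='a': occ=2, LF[10]=C('a')+2=1+2=3
L[11]='c': occ=2, LF[11]=C('c')+2=6+2=8
L[12]='a': occ=3, LF[12]=C('a')+3=1+3=4

Answer: 11 12 0 9 6 7 10 1 5 2 3 8 4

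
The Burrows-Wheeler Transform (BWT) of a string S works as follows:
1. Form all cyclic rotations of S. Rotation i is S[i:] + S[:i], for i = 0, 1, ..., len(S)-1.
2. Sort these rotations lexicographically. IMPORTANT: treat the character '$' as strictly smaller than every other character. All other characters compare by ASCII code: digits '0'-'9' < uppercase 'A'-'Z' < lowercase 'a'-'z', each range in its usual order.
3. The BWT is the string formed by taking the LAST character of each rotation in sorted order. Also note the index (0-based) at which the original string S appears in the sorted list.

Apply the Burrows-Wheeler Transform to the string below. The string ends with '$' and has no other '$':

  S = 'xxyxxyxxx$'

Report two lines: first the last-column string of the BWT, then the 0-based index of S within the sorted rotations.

Answer: xxxyy$xxxx
5

Derivation:
All 10 rotations (rotation i = S[i:]+S[:i]):
  rot[0] = xxyxxyxxx$
  rot[1] = xyxxyxxx$x
  rot[2] = yxxyxxx$xx
  rot[3] = xxyxxx$xxy
  rot[4] = xyxxx$xxyx
  rot[5] = yxxx$xxyxx
  rot[6] = xxx$xxyxxy
  rot[7] = xx$xxyxxyx
  rot[8] = x$xxyxxyxx
  rot[9] = $xxyxxyxxx
Sorted (with $ < everything):
  sorted[0] = $xxyxxyxxx  (last char: 'x')
  sorted[1] = x$xxyxxyxx  (last char: 'x')
  sorted[2] = xx$xxyxxyx  (last char: 'x')
  sorted[3] = xxx$xxyxxy  (last char: 'y')
  sorted[4] = xxyxxx$xxy  (last char: 'y')
  sorted[5] = xxyxxyxxx$  (last char: '$')
  sorted[6] = xyxxx$xxyx  (last char: 'x')
  sorted[7] = xyxxyxxx$x  (last char: 'x')
  sorted[8] = yxxx$xxyxx  (last char: 'x')
  sorted[9] = yxxyxxx$xx  (last char: 'x')
Last column: xxxyy$xxxx
Original string S is at sorted index 5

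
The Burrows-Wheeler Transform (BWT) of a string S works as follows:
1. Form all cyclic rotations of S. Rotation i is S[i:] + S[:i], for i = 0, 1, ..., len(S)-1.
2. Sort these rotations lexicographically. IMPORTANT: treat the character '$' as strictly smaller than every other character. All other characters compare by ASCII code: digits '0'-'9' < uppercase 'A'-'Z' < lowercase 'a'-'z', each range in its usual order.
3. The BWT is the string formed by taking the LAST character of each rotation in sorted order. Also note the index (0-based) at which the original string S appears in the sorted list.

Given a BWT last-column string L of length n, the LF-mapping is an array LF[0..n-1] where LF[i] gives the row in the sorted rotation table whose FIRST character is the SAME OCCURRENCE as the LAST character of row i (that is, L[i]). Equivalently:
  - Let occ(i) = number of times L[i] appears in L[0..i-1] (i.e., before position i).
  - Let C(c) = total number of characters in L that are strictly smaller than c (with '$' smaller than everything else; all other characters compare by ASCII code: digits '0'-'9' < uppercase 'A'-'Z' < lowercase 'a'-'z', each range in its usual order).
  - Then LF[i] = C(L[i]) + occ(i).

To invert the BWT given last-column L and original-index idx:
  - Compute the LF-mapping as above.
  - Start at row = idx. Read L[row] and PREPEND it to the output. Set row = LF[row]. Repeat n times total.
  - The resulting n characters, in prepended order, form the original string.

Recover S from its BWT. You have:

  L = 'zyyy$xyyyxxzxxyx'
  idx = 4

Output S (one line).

LF mapping: 14 7 8 9 0 1 10 11 12 2 3 15 4 5 13 6
Walk LF starting at row 4, prepending L[row]:
  step 1: row=4, L[4]='$', prepend. Next row=LF[4]=0
  step 2: row=0, L[0]='z', prepend. Next row=LF[0]=14
  step 3: row=14, L[14]='y', prepend. Next row=LF[14]=13
  step 4: row=13, L[13]='x', prepend. Next row=LF[13]=5
  step 5: row=5, L[5]='x', prepend. Next row=LF[5]=1
  step 6: row=1, L[1]='y', prepend. Next row=LF[1]=7
  step 7: row=7, L[7]='y', prepend. Next row=LF[7]=11
  step 8: row=11, L[11]='z', prepend. Next row=LF[11]=15
  step 9: row=15, L[15]='x', prepend. Next row=LF[15]=6
  step 10: row=6, L[6]='y', prepend. Next row=LF[6]=10
  step 11: row=10, L[10]='x', prepend. Next row=LF[10]=3
  step 12: row=3, L[3]='y', prepend. Next row=LF[3]=9
  step 13: row=9, L[9]='x', prepend. Next row=LF[9]=2
  step 14: row=2, L[2]='y', prepend. Next row=LF[2]=8
  step 15: row=8, L[8]='y', prepend. Next row=LF[8]=12
  step 16: row=12, L[12]='x', prepend. Next row=LF[12]=4
Reversed output: xyyxyxyxzyyxxyz$

Answer: xyyxyxyxzyyxxyz$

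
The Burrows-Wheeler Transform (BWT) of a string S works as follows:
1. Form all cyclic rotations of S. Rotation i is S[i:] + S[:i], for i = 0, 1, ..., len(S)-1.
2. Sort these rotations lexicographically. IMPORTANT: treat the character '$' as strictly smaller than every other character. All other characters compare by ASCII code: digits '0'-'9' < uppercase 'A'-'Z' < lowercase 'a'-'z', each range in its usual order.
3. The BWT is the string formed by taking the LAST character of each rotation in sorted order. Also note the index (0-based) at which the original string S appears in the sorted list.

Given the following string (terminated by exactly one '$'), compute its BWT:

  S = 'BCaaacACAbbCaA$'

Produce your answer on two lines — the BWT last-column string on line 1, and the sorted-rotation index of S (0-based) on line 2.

All 15 rotations (rotation i = S[i:]+S[:i]):
  rot[0] = BCaaacACAbbCaA$
  rot[1] = CaaacACAbbCaA$B
  rot[2] = aaacACAbbCaA$BC
  rot[3] = aacACAbbCaA$BCa
  rot[4] = acACAbbCaA$BCaa
  rot[5] = cACAbbCaA$BCaaa
  rot[6] = ACAbbCaA$BCaaac
  rot[7] = CAbbCaA$BCaaacA
  rot[8] = AbbCaA$BCaaacAC
  rot[9] = bbCaA$BCaaacACA
  rot[10] = bCaA$BCaaacACAb
  rot[11] = CaA$BCaaacACAbb
  rot[12] = aA$BCaaacACAbbC
  rot[13] = A$BCaaacACAbbCa
  rot[14] = $BCaaacACAbbCaA
Sorted (with $ < everything):
  sorted[0] = $BCaaacACAbbCaA  (last char: 'A')
  sorted[1] = A$BCaaacACAbbCa  (last char: 'a')
  sorted[2] = ACAbbCaA$BCaaac  (last char: 'c')
  sorted[3] = AbbCaA$BCaaacAC  (last char: 'C')
  sorted[4] = BCaaacACAbbCaA$  (last char: '$')
  sorted[5] = CAbbCaA$BCaaacA  (last char: 'A')
  sorted[6] = CaA$BCaaacACAbb  (last char: 'b')
  sorted[7] = CaaacACAbbCaA$B  (last char: 'B')
  sorted[8] = aA$BCaaacACAbbC  (last char: 'C')
  sorted[9] = aaacACAbbCaA$BC  (last char: 'C')
  sorted[10] = aacACAbbCaA$BCa  (last char: 'a')
  sorted[11] = acACAbbCaA$BCaa  (last char: 'a')
  sorted[12] = bCaA$BCaaacACAb  (last char: 'b')
  sorted[13] = bbCaA$BCaaacACA  (last char: 'A')
  sorted[14] = cACAbbCaA$BCaaa  (last char: 'a')
Last column: AacC$AbBCCaabAa
Original string S is at sorted index 4

Answer: AacC$AbBCCaabAa
4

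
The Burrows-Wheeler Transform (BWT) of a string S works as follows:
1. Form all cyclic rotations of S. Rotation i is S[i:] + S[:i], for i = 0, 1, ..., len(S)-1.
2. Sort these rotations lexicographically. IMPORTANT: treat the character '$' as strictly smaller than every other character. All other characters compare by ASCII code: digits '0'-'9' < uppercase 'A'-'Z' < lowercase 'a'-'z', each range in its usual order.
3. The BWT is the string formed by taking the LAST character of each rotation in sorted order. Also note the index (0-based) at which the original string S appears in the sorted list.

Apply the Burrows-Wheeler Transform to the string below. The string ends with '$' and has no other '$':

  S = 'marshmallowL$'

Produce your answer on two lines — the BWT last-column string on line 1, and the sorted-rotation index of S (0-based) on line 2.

All 13 rotations (rotation i = S[i:]+S[:i]):
  rot[0] = marshmallowL$
  rot[1] = arshmallowL$m
  rot[2] = rshmallowL$ma
  rot[3] = shmallowL$mar
  rot[4] = hmallowL$mars
  rot[5] = mallowL$marsh
  rot[6] = allowL$marshm
  rot[7] = llowL$marshma
  rot[8] = lowL$marshmal
  rot[9] = owL$marshmall
  rot[10] = wL$marshmallo
  rot[11] = L$marshmallow
  rot[12] = $marshmallowL
Sorted (with $ < everything):
  sorted[0] = $marshmallowL  (last char: 'L')
  sorted[1] = L$marshmallow  (last char: 'w')
  sorted[2] = allowL$marshm  (last char: 'm')
  sorted[3] = arshmallowL$m  (last char: 'm')
  sorted[4] = hmallowL$mars  (last char: 's')
  sorted[5] = llowL$marshma  (last char: 'a')
  sorted[6] = lowL$marshmal  (last char: 'l')
  sorted[7] = mallowL$marsh  (last char: 'h')
  sorted[8] = marshmallowL$  (last char: '$')
  sorted[9] = owL$marshmall  (last char: 'l')
  sorted[10] = rshmallowL$ma  (last char: 'a')
  sorted[11] = shmallowL$mar  (last char: 'r')
  sorted[12] = wL$marshmallo  (last char: 'o')
Last column: Lwmmsalh$laro
Original string S is at sorted index 8

Answer: Lwmmsalh$laro
8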